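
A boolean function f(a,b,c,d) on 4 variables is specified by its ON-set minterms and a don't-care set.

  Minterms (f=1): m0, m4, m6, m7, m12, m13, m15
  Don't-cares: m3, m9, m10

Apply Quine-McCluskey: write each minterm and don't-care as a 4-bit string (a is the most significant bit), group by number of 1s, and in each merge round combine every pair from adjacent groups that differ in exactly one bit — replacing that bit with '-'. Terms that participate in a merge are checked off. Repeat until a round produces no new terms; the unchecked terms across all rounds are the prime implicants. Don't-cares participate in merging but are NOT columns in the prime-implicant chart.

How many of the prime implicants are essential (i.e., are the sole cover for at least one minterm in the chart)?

size-2^0 implicants → 0000(✓)  0011(✓)  0100(✓)  0110(✓)  0111(✓)  1001(✓)  1010  1100(✓)  1101(✓)  1111(✓)
size-2^1 implicants → -100  -111  0-00  0-11  01-0  011-  1-01  11-1  110-
Unchecked terms (primes): -100, -111, 0-00, 0-11, 01-0, 011-, 1-01, 1010, 11-1, 110-
Minterm coverage:
  m0 ⊆ 0-00 [E]
  m4 ⊆ -100,0-00,01-0
  m6 ⊆ 01-0,011-
  m7 ⊆ -111,0-11,011-
  m12 ⊆ -100,110-
  m13 ⊆ 1-01,11-1,110-
  m15 ⊆ -111,11-1
E = {0-00}

1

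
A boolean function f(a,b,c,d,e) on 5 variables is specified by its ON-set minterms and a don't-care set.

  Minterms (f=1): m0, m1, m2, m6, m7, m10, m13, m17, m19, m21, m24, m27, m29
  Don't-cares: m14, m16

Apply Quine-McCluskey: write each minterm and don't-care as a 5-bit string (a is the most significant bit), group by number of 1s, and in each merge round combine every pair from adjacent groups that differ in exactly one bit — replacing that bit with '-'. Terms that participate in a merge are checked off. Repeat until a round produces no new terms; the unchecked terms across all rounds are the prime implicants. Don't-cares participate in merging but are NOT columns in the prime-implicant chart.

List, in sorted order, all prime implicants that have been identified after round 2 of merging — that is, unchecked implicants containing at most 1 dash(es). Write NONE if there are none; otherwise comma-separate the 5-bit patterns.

-1101, 000-0, 0011-, 1-000, 1-011, 1-101, 10-01, 100-1

Round 0: 00000✓ 00001✓ 00010✓ 00110✓ 00111✓ 01010✓ 01101✓ 01110✓ 10000✓ 10001✓ 10011✓ 10101✓ 11000✓ 11011✓ 11101✓
Round 1: -0000✓ -0001✓ -1101 0-010✓ 0-110✓ 00-10✓ 000-0 0000-✓ 0011- 01-10✓ 1-000 1-011 1-101 10-01 100-1 1000-✓
Round 2: -000- 0--10
PIs = {-000-, -1101, 0--10, 000-0, 0011-, 1-000, 1-011, 1-101, 10-01, 100-1}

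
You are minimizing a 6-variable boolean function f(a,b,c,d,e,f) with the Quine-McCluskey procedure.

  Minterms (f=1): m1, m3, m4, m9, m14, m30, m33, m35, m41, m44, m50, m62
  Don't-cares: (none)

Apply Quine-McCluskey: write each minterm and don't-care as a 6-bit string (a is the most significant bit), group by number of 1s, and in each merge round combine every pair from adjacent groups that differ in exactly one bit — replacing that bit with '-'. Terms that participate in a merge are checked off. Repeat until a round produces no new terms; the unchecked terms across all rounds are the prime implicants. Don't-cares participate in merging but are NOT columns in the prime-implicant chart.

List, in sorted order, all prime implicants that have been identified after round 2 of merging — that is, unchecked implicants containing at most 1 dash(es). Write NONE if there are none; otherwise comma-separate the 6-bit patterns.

size-2^0 implicants → 000001(✓)  000011(✓)  000100  001001(✓)  001110(✓)  011110(✓)  100001(✓)  100011(✓)  101001(✓)  101100  110010  111110(✓)
size-2^1 implicants → -00001(✓)  -00011(✓)  -01001(✓)  -11110  0-1110  00-001(✓)  0000-1(✓)  10-001(✓)  1000-1(✓)
size-2^2 implicants → -0-001  -000-1
Unchecked terms (primes): -0-001, -000-1, -11110, 0-1110, 000100, 101100, 110010

-11110, 0-1110, 000100, 101100, 110010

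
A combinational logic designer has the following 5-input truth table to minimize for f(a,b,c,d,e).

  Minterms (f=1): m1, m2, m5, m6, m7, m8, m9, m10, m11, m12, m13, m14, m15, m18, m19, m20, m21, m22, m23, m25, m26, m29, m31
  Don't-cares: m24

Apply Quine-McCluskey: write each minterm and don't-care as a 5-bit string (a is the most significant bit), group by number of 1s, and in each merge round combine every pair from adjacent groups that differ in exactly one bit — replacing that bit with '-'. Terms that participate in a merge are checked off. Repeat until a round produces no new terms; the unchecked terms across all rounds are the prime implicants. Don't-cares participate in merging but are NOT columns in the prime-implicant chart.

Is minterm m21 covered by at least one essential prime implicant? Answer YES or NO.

[col 0] 00001*, 00010*, 00101*, 00110*, 00111*, 01000*, 01001*, 01010*, 01011*, 01100*, 01101*, 01110*, 01111*, 10010*, 10011*, 10100*, 10101*, 10110*, 10111*, 11000*, 11001*, 11010*, 11101*, 11111*
[col 1] -0010*, -0101*, -0110*, -0111*, -1000*, -1001*, -1010*, -1101*, -1111*, 0-001*, 0-010*, 0-101*, 0-110*, 0-111*, 00-01*, 00-10*, 001-1*, 0011-*, 01-00*, 01-01*, 01-10*, 01-11*, 010-0*, 010-1*, 0100-*, 0101-*, 011-0*, 011-1*, 0110-*, 0111-*, 1-010*, 1-101*, 1-111*, 10-10*, 10-11*, 1001-*, 101-0*, 101-1*, 1010-*, 1011-*, 11-01*, 110-0*, 1100-*, 111-1*
[col 2] --010, --101*, --111*, -0-10, -01-1*, -011-, -1-01, -10-0, -100-, -11-1*, 0--01, 0--10, 0-1-1*, 0-11-, 01--0*, 01--1*, 01-0-*, 01-1-*, 010--*, 011--*, 1-1-1*, 10-1-, 101--
[col 3] --1-1, 01---
Prime implicants: --010, --1-1, -0-10, -011-, -1-01, -10-0, -100-, 0--01, 0--10, 0-11-, 01---, 10-1-, 101--
PI chart (minterm → PIs covering it):
  1 | 0--01  (sole → essential)
  2 | --010,-0-10,0--10
  5 | --1-1,0--01
  6 | -0-10,-011-,0--10,0-11-
  7 | --1-1,-011-,0-11-
  8 | -10-0,-100-,01---
  9 | -1-01,-100-,0--01,01---
  10 | --010,-10-0,0--10,01---
  11 | 01---  (sole → essential)
  12 | 01---  (sole → essential)
  13 | --1-1,-1-01,0--01,01---
  14 | 0--10,0-11-,01---
  15 | --1-1,0-11-,01---
  18 | --010,-0-10,10-1-
  19 | 10-1-  (sole → essential)
  20 | 101--  (sole → essential)
  21 | --1-1,101--
  22 | -0-10,-011-,10-1-,101--
  23 | --1-1,-011-,10-1-,101--
  25 | -1-01,-100-
  26 | --010,-10-0
  29 | --1-1,-1-01
  31 | --1-1  (sole → essential)
Essential prime implicants: --1-1, 0--01, 01---, 10-1-, 101--

YES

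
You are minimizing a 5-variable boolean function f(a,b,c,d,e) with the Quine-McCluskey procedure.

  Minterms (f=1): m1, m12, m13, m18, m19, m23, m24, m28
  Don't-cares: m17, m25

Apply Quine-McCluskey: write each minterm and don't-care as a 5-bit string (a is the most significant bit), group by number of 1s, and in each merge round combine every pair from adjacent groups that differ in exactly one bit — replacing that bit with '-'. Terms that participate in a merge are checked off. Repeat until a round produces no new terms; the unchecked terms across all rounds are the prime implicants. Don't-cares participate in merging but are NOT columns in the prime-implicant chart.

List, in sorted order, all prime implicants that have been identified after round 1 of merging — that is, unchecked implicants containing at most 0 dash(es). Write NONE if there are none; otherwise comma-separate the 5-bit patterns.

NONE

Round 0: 00001✓ 01100✓ 01101✓ 10001✓ 10010✓ 10011✓ 10111✓ 11000✓ 11001✓ 11100✓
Round 1: -0001 -1100 0110- 1-001 10-11 100-1 1001- 11-00 1100-
PIs = {-0001, -1100, 0110-, 1-001, 10-11, 100-1, 1001-, 11-00, 1100-}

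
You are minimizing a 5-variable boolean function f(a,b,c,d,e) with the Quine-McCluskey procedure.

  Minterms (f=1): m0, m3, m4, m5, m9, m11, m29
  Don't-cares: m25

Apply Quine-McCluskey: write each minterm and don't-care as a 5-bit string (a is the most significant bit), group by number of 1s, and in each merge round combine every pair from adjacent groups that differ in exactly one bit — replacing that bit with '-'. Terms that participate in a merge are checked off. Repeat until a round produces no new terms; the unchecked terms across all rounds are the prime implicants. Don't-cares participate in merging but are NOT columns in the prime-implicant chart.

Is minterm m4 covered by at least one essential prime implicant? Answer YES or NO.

[col 0] 00000*, 00011*, 00100*, 00101*, 01001*, 01011*, 11001*, 11101*
[col 1] -1001, 0-011, 00-00, 0010-, 010-1, 11-01
Prime implicants: -1001, 0-011, 00-00, 0010-, 010-1, 11-01
PI chart (minterm → PIs covering it):
  0 | 00-00  (sole → essential)
  3 | 0-011  (sole → essential)
  4 | 00-00,0010-
  5 | 0010-  (sole → essential)
  9 | -1001,010-1
  11 | 0-011,010-1
  29 | 11-01  (sole → essential)
Essential prime implicants: 0-011, 00-00, 0010-, 11-01

YES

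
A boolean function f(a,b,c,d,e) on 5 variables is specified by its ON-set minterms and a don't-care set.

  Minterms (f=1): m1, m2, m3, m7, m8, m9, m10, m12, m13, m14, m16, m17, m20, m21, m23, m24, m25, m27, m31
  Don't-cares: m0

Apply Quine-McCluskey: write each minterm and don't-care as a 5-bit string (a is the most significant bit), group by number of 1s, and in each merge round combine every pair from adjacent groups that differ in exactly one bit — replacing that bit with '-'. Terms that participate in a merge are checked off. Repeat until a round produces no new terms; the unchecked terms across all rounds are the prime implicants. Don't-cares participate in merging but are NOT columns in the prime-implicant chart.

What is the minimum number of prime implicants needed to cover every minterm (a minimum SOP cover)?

7

Round 0: 00000✓ 00001✓ 00010✓ 00011✓ 00111✓ 01000✓ 01001✓ 01010✓ 01100✓ 01101✓ 01110✓ 10000✓ 10001✓ 10100✓ 10101✓ 10111✓ 11000✓ 11001✓ 11011✓ 11111✓
Round 1: -0000✓ -0001✓ -0111 -1000✓ -1001✓ 0-000✓ 0-001✓ 0-010✓ 00-11 000-0✓ 000-1✓ 0000-✓ 0001-✓ 01-00✓ 01-01✓ 01-10✓ 010-0✓ 0100-✓ 011-0✓ 0110-✓ 1-000✓ 1-001✓ 1-111 10-00✓ 10-01✓ 1000-✓ 101-1 1010-✓ 11-11 110-1 1100-✓
Round 2: --000✓ --001✓ -000-✓ -100-✓ 0-0-0 0-00-✓ 000-- 01--0 01-0- 1-00-✓ 10-0-
Round 3: --00-
PIs = {--00-, -0111, 0-0-0, 00-11, 000--, 01--0, 01-0-, 1-111, 10-0-, 101-1, 11-11, 110-1}
Coverage chart:
  m1: --00-,000--
  m2: 0-0-0,000--
  m3: 00-11,000--
  m7: -0111,00-11
  m8: --00-,0-0-0,01--0,01-0-
  m9: --00-,01-0-
  m10: 0-0-0,01--0
  m12: 01--0,01-0-
  m13: 01-0- ←essential
  m14: 01--0 ←essential
  m16: --00-,10-0-
  m17: --00-,10-0-
  m20: 10-0- ←essential
  m21: 10-0-,101-1
  m23: -0111,1-111,101-1
  m24: --00- ←essential
  m25: --00-,110-1
  m27: 11-11,110-1
  m31: 1-111,11-11
Essential: --00-, 01--0, 01-0-, 10-0-
Petrick residual → -0111, 000--, 11-11
Min cover (7 terms): c'd' + b'cde + a'b'c' + a'be' + a'bd' + ab'd' + abde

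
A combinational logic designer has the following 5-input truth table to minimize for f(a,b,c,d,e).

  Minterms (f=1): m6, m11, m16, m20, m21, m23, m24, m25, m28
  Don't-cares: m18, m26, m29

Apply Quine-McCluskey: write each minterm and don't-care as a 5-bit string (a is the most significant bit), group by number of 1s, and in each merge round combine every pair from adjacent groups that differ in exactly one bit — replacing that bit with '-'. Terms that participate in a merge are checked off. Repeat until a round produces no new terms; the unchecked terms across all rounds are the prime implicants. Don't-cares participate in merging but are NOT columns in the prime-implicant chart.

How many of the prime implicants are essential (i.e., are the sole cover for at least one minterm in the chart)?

4

[col 0] 00110, 01011, 10000*, 10010*, 10100*, 10101*, 10111*, 11000*, 11001*, 11010*, 11100*, 11101*
[col 1] 1-000*, 1-010*, 1-100*, 1-101*, 10-00*, 100-0*, 101-1, 1010-*, 11-00*, 11-01*, 110-0*, 1100-*, 1110-*
[col 2] 1--00, 1-0-0, 1-10-, 11-0-
Prime implicants: 00110, 01011, 1--00, 1-0-0, 1-10-, 101-1, 11-0-
PI chart (minterm → PIs covering it):
  6 | 00110  (sole → essential)
  11 | 01011  (sole → essential)
  16 | 1--00,1-0-0
  20 | 1--00,1-10-
  21 | 1-10-,101-1
  23 | 101-1  (sole → essential)
  24 | 1--00,1-0-0,11-0-
  25 | 11-0-  (sole → essential)
  28 | 1--00,1-10-,11-0-
Essential prime implicants: 00110, 01011, 101-1, 11-0-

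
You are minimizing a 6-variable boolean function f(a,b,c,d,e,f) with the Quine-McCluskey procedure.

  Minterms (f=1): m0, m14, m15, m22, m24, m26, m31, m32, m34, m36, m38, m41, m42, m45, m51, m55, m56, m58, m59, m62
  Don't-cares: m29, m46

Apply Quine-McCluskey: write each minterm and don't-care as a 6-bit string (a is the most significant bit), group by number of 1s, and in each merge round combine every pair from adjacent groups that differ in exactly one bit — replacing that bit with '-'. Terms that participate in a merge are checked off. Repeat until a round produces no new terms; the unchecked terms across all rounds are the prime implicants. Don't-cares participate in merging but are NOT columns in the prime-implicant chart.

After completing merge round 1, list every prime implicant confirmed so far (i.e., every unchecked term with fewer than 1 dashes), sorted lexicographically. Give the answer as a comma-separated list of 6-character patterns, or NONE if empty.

size-2^0 implicants → 000000(✓)  001110(✓)  001111(✓)  010110  011000(✓)  011010(✓)  011101(✓)  011111(✓)  100000(✓)  100010(✓)  100100(✓)  100110(✓)  101001(✓)  101010(✓)  101101(✓)  101110(✓)  110011(✓)  110111(✓)  111000(✓)  111010(✓)  111011(✓)  111110(✓)
size-2^1 implicants → -00000  -01110  -11000(✓)  -11010(✓)  0-1111  00111-  0110-0(✓)  0111-1  1-1010(✓)  1-1110(✓)  10-010(✓)  10-110(✓)  100-00(✓)  100-10(✓)  1000-0(✓)  1001-0(✓)  101-01  101-10(✓)  11-011  110-11  111-10(✓)  1110-0(✓)  11101-
size-2^2 implicants → -110-0  1-1-10  10--10  100--0
Unchecked terms (primes): -00000, -01110, -110-0, 0-1111, 00111-, 010110, 0111-1, 1-1-10, 10--10, 100--0, 101-01, 11-011, 110-11, 11101-

010110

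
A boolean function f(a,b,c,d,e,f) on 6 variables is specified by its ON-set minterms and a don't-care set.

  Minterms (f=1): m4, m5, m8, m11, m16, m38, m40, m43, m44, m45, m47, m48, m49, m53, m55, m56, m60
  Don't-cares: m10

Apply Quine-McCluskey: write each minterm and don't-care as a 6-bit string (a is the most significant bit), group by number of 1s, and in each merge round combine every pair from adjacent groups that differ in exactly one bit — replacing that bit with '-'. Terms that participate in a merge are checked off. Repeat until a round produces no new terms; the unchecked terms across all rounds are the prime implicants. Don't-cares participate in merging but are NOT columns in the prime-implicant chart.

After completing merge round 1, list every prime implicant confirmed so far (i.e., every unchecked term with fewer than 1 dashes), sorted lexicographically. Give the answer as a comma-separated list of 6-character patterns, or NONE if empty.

100110

Round 0: 000100✓ 000101✓ 001000✓ 001010✓ 001011✓ 010000✓ 100110 101000✓ 101011✓ 101100✓ 101101✓ 101111✓ 110000✓ 110001✓ 110101✓ 110111✓ 111000✓ 111100✓
Round 1: -01000 -01011 -10000 00010- 0010-0 00101- 1-1000✓ 1-1100✓ 101-00✓ 101-11 1011-1 10110- 11-000 110-01 11000- 1101-1 111-00✓
Round 2: 1-1-00
PIs = {-01000, -01011, -10000, 00010-, 0010-0, 00101-, 1-1-00, 100110, 101-11, 1011-1, 10110-, 11-000, 110-01, 11000-, 1101-1}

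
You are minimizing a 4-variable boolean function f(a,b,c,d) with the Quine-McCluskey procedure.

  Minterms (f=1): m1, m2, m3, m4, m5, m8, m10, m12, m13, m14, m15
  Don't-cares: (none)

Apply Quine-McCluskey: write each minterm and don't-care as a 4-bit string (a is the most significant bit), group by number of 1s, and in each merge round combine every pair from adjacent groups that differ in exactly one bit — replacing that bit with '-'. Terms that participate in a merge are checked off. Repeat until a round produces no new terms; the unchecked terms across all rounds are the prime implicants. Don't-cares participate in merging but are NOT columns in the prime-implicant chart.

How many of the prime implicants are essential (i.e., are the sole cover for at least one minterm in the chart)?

[col 0] 0001*, 0010*, 0011*, 0100*, 0101*, 1000*, 1010*, 1100*, 1101*, 1110*, 1111*
[col 1] -010, -100*, -101*, 0-01, 00-1, 001-, 010-*, 1-00*, 1-10*, 10-0*, 11-0*, 11-1*, 110-*, 111-*
[col 2] -10-, 1--0, 11--
Prime implicants: -010, -10-, 0-01, 00-1, 001-, 1--0, 11--
PI chart (minterm → PIs covering it):
  1 | 0-01,00-1
  2 | -010,001-
  3 | 00-1,001-
  4 | -10-  (sole → essential)
  5 | -10-,0-01
  8 | 1--0  (sole → essential)
  10 | -010,1--0
  12 | -10-,1--0,11--
  13 | -10-,11--
  14 | 1--0,11--
  15 | 11--  (sole → essential)
Essential prime implicants: -10-, 1--0, 11--

3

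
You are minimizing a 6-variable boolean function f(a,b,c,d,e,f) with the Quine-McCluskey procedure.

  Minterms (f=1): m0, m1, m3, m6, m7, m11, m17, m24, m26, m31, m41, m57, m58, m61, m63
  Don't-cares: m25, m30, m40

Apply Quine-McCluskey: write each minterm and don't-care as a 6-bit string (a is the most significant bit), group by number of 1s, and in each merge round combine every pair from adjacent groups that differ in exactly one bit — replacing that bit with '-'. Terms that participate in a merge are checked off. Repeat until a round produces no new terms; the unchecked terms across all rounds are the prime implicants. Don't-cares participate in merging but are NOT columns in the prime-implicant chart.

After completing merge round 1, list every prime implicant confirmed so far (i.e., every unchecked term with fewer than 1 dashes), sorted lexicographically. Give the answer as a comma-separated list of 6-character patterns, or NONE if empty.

Round 0: 000000✓ 000001✓ 000011✓ 000110✓ 000111✓ 001011✓ 010001✓ 011000✓ 011001✓ 011010✓ 011110✓ 011111✓ 101000✓ 101001✓ 111001✓ 111010✓ 111101✓ 111111✓
Round 1: -11001 -11010 -11111 0-0001 00-011 000-11 0000-1 00000- 00011- 01-001 011-10 0110-0 01100- 01111- 1-1001 10100- 111-01 1111-1
PIs = {-11001, -11010, -11111, 0-0001, 00-011, 000-11, 0000-1, 00000-, 00011-, 01-001, 011-10, 0110-0, 01100-, 01111-, 1-1001, 10100-, 111-01, 1111-1}

NONE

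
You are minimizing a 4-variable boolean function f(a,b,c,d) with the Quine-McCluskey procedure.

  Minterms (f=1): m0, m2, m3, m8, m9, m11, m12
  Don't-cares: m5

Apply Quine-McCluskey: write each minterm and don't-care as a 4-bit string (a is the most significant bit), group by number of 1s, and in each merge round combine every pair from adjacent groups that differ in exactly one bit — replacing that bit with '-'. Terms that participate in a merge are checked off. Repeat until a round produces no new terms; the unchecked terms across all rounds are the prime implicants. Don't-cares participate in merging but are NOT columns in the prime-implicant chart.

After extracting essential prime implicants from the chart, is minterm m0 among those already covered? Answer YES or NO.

Round 0: 0000✓ 0010✓ 0011✓ 0101 1000✓ 1001✓ 1011✓ 1100✓
Round 1: -000 -011 00-0 001- 1-00 10-1 100-
PIs = {-000, -011, 00-0, 001-, 0101, 1-00, 10-1, 100-}
Coverage chart:
  m0: -000,00-0
  m2: 00-0,001-
  m3: -011,001-
  m8: -000,1-00,100-
  m9: 10-1,100-
  m11: -011,10-1
  m12: 1-00 ←essential
Essential: 1-00

NO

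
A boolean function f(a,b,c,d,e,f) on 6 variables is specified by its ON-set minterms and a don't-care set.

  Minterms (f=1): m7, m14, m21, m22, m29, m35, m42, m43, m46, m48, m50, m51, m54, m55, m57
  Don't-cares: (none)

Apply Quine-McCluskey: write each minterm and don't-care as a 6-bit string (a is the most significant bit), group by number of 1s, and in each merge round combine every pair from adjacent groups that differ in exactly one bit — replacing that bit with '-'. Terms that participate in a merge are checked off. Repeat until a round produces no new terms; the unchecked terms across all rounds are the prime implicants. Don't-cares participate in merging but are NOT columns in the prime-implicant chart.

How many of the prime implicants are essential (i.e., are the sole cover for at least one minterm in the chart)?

7

size-2^0 implicants → 000111  001110(✓)  010101(✓)  010110(✓)  011101(✓)  100011(✓)  101010(✓)  101011(✓)  101110(✓)  110000(✓)  110010(✓)  110011(✓)  110110(✓)  110111(✓)  111001
size-2^1 implicants → -01110  -10110  01-101  1-0011  10-011  101-10  10101-  110-10(✓)  110-11(✓)  1100-0  11001-(✓)  11011-(✓)
size-2^2 implicants → 110-1-
Unchecked terms (primes): -01110, -10110, 000111, 01-101, 1-0011, 10-011, 101-10, 10101-, 110-1-, 1100-0, 111001
Minterm coverage:
  m7 ⊆ 000111 [E]
  m14 ⊆ -01110 [E]
  m21 ⊆ 01-101 [E]
  m22 ⊆ -10110 [E]
  m29 ⊆ 01-101 [E]
  m35 ⊆ 1-0011,10-011
  m42 ⊆ 101-10,10101-
  m43 ⊆ 10-011,10101-
  m46 ⊆ -01110,101-10
  m48 ⊆ 1100-0 [E]
  m50 ⊆ 110-1-,1100-0
  m51 ⊆ 1-0011,110-1-
  m54 ⊆ -10110,110-1-
  m55 ⊆ 110-1- [E]
  m57 ⊆ 111001 [E]
E = {-01110, -10110, 000111, 01-101, 110-1-, 1100-0, 111001}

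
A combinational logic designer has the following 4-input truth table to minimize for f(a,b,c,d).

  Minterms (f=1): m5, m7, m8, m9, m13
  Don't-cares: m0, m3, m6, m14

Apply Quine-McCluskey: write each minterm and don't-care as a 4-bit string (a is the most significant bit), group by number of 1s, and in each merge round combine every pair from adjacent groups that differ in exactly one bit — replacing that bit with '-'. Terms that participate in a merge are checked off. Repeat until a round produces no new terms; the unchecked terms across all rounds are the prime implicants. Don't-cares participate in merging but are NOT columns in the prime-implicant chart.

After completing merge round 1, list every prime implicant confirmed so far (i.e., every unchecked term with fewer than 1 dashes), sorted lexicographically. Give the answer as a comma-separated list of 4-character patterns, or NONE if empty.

[col 0] 0000*, 0011*, 0101*, 0110*, 0111*, 1000*, 1001*, 1101*, 1110*
[col 1] -000, -101, -110, 0-11, 01-1, 011-, 1-01, 100-
Prime implicants: -000, -101, -110, 0-11, 01-1, 011-, 1-01, 100-

NONE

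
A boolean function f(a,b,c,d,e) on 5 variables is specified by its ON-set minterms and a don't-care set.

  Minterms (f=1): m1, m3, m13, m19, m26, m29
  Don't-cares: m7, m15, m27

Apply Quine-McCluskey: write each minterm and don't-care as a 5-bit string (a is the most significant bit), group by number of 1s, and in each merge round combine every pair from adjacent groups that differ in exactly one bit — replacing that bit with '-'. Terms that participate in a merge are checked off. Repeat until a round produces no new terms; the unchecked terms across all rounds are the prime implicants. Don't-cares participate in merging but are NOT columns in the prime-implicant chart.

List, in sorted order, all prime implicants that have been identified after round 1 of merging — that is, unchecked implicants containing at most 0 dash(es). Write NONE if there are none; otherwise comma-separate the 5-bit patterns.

Round 0: 00001✓ 00011✓ 00111✓ 01101✓ 01111✓ 10011✓ 11010✓ 11011✓ 11101✓
Round 1: -0011 -1101 0-111 00-11 000-1 011-1 1-011 1101-
PIs = {-0011, -1101, 0-111, 00-11, 000-1, 011-1, 1-011, 1101-}

NONE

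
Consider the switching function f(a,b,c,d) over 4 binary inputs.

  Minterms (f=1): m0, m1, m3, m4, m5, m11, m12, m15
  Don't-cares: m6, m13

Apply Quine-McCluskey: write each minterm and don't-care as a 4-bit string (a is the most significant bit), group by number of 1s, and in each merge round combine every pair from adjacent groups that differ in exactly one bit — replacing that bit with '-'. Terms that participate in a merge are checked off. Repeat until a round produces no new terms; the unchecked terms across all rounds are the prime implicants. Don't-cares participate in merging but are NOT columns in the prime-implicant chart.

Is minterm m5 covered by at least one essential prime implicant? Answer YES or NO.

Round 0: 0000✓ 0001✓ 0011✓ 0100✓ 0101✓ 0110✓ 1011✓ 1100✓ 1101✓ 1111✓
Round 1: -011 -100✓ -101✓ 0-00✓ 0-01✓ 00-1 000-✓ 01-0 010-✓ 1-11 11-1 110-✓
Round 2: -10- 0-0-
PIs = {-011, -10-, 0-0-, 00-1, 01-0, 1-11, 11-1}
Coverage chart:
  m0: 0-0- ←essential
  m1: 0-0-,00-1
  m3: -011,00-1
  m4: -10-,0-0-,01-0
  m5: -10-,0-0-
  m11: -011,1-11
  m12: -10- ←essential
  m15: 1-11,11-1
Essential: -10-, 0-0-

YES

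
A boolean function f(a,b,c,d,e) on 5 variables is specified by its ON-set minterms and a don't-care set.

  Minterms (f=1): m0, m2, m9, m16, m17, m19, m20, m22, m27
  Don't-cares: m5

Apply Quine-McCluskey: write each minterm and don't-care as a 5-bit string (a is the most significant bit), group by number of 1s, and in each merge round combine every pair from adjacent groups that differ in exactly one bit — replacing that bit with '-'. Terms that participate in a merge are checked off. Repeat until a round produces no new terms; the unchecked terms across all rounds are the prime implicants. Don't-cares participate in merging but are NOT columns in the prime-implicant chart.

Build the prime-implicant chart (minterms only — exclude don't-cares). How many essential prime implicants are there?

4

size-2^0 implicants → 00000(✓)  00010(✓)  00101  01001  10000(✓)  10001(✓)  10011(✓)  10100(✓)  10110(✓)  11011(✓)
size-2^1 implicants → -0000  000-0  1-011  10-00  100-1  1000-  101-0
Unchecked terms (primes): -0000, 000-0, 00101, 01001, 1-011, 10-00, 100-1, 1000-, 101-0
Minterm coverage:
  m0 ⊆ -0000,000-0
  m2 ⊆ 000-0 [E]
  m9 ⊆ 01001 [E]
  m16 ⊆ -0000,10-00,1000-
  m17 ⊆ 100-1,1000-
  m19 ⊆ 1-011,100-1
  m20 ⊆ 10-00,101-0
  m22 ⊆ 101-0 [E]
  m27 ⊆ 1-011 [E]
E = {000-0, 01001, 1-011, 101-0}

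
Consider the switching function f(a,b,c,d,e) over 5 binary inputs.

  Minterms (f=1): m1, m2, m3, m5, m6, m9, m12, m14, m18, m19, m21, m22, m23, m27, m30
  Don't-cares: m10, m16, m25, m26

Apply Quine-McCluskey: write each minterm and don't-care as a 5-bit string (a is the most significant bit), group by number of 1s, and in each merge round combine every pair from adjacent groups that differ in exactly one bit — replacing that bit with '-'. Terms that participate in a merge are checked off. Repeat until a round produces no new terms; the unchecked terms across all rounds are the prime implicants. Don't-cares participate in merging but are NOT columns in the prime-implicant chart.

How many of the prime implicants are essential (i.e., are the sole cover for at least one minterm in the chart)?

2

Round 0: 00001✓ 00010✓ 00011✓ 00101✓ 00110✓ 01001✓ 01010✓ 01100✓ 01110✓ 10000✓ 10010✓ 10011✓ 10101✓ 10110✓ 10111✓ 11001✓ 11010✓ 11011✓ 11110✓
Round 1: -0010✓ -0011✓ -0101 -0110✓ -1001 -1010✓ -1110✓ 0-001 0-010✓ 0-110✓ 00-01 00-10✓ 000-1 0001-✓ 01-10✓ 011-0 1-010✓ 1-011✓ 1-110✓ 10-10✓ 10-11✓ 100-0 1001-✓ 101-1 1011-✓ 11-10✓ 110-1 1101-✓
Round 2: --010✓ --110✓ -0-10✓ -001- -1-10✓ 0--10✓ 1--10✓ 1-01- 10-1-
Round 3: ---10
PIs = {---10, -001-, -0101, -1001, 0-001, 00-01, 000-1, 011-0, 1-01-, 10-1-, 100-0, 101-1, 110-1}
Coverage chart:
  m1: 0-001,00-01,000-1
  m2: ---10,-001-
  m3: -001-,000-1
  m5: -0101,00-01
  m6: ---10 ←essential
  m9: -1001,0-001
  m12: 011-0 ←essential
  m14: ---10,011-0
  m18: ---10,-001-,1-01-,10-1-,100-0
  m19: -001-,1-01-,10-1-
  m21: -0101,101-1
  m22: ---10,10-1-
  m23: 10-1-,101-1
  m27: 1-01-,110-1
  m30: ---10 ←essential
Essential: ---10, 011-0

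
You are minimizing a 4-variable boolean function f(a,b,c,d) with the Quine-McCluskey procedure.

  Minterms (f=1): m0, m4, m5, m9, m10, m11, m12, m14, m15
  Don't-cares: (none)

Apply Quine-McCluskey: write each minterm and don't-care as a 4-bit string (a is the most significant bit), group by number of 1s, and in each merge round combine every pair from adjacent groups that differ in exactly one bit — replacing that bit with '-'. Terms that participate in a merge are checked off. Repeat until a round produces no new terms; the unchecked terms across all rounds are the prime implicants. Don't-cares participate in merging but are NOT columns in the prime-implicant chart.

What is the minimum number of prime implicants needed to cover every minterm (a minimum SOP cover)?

5

Round 0: 0000✓ 0100✓ 0101✓ 1001✓ 1010✓ 1011✓ 1100✓ 1110✓ 1111✓
Round 1: -100 0-00 010- 1-10✓ 1-11✓ 10-1 101-✓ 11-0 111-✓
Round 2: 1-1-
PIs = {-100, 0-00, 010-, 1-1-, 10-1, 11-0}
Coverage chart:
  m0: 0-00 ←essential
  m4: -100,0-00,010-
  m5: 010- ←essential
  m9: 10-1 ←essential
  m10: 1-1- ←essential
  m11: 1-1-,10-1
  m12: -100,11-0
  m14: 1-1-,11-0
  m15: 1-1- ←essential
Essential: 0-00, 010-, 1-1-, 10-1
Petrick residual → -100
Min cover (5 terms): bc'd' + a'c'd' + a'bc' + ac + ab'd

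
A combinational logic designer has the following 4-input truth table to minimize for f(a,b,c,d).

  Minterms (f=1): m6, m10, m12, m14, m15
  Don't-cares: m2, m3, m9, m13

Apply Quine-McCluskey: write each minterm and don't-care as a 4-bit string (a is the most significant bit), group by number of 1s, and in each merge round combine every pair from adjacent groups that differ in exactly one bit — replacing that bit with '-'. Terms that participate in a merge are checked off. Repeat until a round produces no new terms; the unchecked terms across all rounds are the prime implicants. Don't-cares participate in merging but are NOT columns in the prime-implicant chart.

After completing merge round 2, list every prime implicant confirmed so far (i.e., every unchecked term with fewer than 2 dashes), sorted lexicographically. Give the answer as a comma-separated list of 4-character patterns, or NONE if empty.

001-, 1-01

size-2^0 implicants → 0010(✓)  0011(✓)  0110(✓)  1001(✓)  1010(✓)  1100(✓)  1101(✓)  1110(✓)  1111(✓)
size-2^1 implicants → -010(✓)  -110(✓)  0-10(✓)  001-  1-01  1-10(✓)  11-0(✓)  11-1(✓)  110-(✓)  111-(✓)
size-2^2 implicants → --10  11--
Unchecked terms (primes): --10, 001-, 1-01, 11--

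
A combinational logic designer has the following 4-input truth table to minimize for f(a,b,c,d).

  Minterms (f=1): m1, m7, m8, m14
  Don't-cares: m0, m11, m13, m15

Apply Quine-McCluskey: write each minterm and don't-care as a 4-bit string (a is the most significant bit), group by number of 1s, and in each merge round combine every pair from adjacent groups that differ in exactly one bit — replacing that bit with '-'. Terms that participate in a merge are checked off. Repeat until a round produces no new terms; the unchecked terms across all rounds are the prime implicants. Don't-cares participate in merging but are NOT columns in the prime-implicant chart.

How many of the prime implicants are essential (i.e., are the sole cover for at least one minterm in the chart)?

Round 0: 0000✓ 0001✓ 0111✓ 1000✓ 1011✓ 1101✓ 1110✓ 1111✓
Round 1: -000 -111 000- 1-11 11-1 111-
PIs = {-000, -111, 000-, 1-11, 11-1, 111-}
Coverage chart:
  m1: 000- ←essential
  m7: -111 ←essential
  m8: -000 ←essential
  m14: 111- ←essential
Essential: -000, -111, 000-, 111-

4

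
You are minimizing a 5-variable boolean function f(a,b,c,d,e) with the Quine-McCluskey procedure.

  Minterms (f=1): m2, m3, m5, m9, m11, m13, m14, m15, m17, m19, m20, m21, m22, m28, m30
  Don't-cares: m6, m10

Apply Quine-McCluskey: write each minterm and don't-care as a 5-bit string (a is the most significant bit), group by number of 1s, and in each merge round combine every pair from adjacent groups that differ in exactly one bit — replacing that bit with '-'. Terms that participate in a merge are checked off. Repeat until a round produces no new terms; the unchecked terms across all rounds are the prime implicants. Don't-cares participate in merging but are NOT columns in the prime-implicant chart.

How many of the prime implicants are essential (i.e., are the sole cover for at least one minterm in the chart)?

2

size-2^0 implicants → 00010(✓)  00011(✓)  00101(✓)  00110(✓)  01001(✓)  01010(✓)  01011(✓)  01101(✓)  01110(✓)  01111(✓)  10001(✓)  10011(✓)  10100(✓)  10101(✓)  10110(✓)  11100(✓)  11110(✓)
size-2^1 implicants → -0011  -0101  -0110(✓)  -1110(✓)  0-010(✓)  0-011(✓)  0-101  0-110(✓)  00-10(✓)  0001-(✓)  01-01(✓)  01-10(✓)  01-11(✓)  010-1(✓)  0101-(✓)  011-1(✓)  0111-(✓)  1-100(✓)  1-110(✓)  10-01  100-1  101-0(✓)  1010-  111-0(✓)
size-2^2 implicants → --110  0--10  0-01-  01--1  01-1-  1-1-0
Unchecked terms (primes): --110, -0011, -0101, 0--10, 0-01-, 0-101, 01--1, 01-1-, 1-1-0, 10-01, 100-1, 1010-
Minterm coverage:
  m2 ⊆ 0--10,0-01-
  m3 ⊆ -0011,0-01-
  m5 ⊆ -0101,0-101
  m9 ⊆ 01--1 [E]
  m11 ⊆ 0-01-,01--1,01-1-
  m13 ⊆ 0-101,01--1
  m14 ⊆ --110,0--10,01-1-
  m15 ⊆ 01--1,01-1-
  m17 ⊆ 10-01,100-1
  m19 ⊆ -0011,100-1
  m20 ⊆ 1-1-0,1010-
  m21 ⊆ -0101,10-01,1010-
  m22 ⊆ --110,1-1-0
  m28 ⊆ 1-1-0 [E]
  m30 ⊆ --110,1-1-0
E = {01--1, 1-1-0}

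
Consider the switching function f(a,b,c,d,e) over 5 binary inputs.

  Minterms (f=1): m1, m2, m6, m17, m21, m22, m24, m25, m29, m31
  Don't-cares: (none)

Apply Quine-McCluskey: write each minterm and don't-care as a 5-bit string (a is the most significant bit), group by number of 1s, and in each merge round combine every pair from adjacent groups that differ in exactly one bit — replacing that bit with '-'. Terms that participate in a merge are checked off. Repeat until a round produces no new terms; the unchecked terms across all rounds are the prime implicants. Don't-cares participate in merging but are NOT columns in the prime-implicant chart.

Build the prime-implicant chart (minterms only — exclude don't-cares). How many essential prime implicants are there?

Round 0: 00001✓ 00010✓ 00110✓ 10001✓ 10101✓ 10110✓ 11000✓ 11001✓ 11101✓ 11111✓
Round 1: -0001 -0110 00-10 1-001✓ 1-101✓ 10-01✓ 11-01✓ 1100- 111-1
Round 2: 1--01
PIs = {-0001, -0110, 00-10, 1--01, 1100-, 111-1}
Coverage chart:
  m1: -0001 ←essential
  m2: 00-10 ←essential
  m6: -0110,00-10
  m17: -0001,1--01
  m21: 1--01 ←essential
  m22: -0110 ←essential
  m24: 1100- ←essential
  m25: 1--01,1100-
  m29: 1--01,111-1
  m31: 111-1 ←essential
Essential: -0001, -0110, 00-10, 1--01, 1100-, 111-1

6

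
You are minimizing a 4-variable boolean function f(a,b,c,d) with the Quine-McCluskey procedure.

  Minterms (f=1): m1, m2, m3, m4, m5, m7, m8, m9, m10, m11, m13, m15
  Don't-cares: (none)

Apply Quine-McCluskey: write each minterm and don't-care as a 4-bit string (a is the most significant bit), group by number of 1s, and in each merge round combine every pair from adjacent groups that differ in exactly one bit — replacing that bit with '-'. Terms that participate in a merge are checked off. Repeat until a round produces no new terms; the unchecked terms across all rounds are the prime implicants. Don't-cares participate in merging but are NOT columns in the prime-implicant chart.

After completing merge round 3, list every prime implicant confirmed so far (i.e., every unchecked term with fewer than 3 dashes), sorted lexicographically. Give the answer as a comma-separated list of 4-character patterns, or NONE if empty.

-01-, 010-, 10--

size-2^0 implicants → 0001(✓)  0010(✓)  0011(✓)  0100(✓)  0101(✓)  0111(✓)  1000(✓)  1001(✓)  1010(✓)  1011(✓)  1101(✓)  1111(✓)
size-2^1 implicants → -001(✓)  -010(✓)  -011(✓)  -101(✓)  -111(✓)  0-01(✓)  0-11(✓)  00-1(✓)  001-(✓)  01-1(✓)  010-  1-01(✓)  1-11(✓)  10-0(✓)  10-1(✓)  100-(✓)  101-(✓)  11-1(✓)
size-2^2 implicants → --01(✓)  --11(✓)  -0-1(✓)  -01-  -1-1(✓)  0--1(✓)  1--1(✓)  10--
size-2^3 implicants → ---1
Unchecked terms (primes): ---1, -01-, 010-, 10--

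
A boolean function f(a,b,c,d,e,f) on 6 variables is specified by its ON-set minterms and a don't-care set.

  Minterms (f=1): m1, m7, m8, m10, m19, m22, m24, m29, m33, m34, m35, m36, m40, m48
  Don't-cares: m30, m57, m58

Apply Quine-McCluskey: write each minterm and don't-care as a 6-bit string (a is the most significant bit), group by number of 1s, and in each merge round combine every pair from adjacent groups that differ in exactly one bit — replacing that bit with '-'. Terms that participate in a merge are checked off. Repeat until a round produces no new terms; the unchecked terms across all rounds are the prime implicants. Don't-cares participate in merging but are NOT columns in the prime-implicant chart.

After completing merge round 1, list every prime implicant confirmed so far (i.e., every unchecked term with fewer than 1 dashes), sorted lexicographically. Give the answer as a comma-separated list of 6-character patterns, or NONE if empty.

[col 0] 000001*, 000111, 001000*, 001010*, 010011, 010110*, 011000*, 011101, 011110*, 100001*, 100010*, 100011*, 100100, 101000*, 110000, 111001, 111010
[col 1] -00001, -01000, 0-1000, 0010-0, 01-110, 1000-1, 10001-
Prime implicants: -00001, -01000, 0-1000, 000111, 0010-0, 01-110, 010011, 011101, 1000-1, 10001-, 100100, 110000, 111001, 111010

000111, 010011, 011101, 100100, 110000, 111001, 111010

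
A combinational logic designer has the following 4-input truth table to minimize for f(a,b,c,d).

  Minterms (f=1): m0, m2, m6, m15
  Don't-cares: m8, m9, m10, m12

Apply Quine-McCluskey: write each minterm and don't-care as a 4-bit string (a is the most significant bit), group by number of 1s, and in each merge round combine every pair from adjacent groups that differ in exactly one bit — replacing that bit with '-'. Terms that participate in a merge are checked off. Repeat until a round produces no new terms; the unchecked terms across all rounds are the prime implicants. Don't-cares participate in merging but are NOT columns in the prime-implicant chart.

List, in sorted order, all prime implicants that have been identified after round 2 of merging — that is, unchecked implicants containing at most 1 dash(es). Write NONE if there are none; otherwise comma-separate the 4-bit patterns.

[col 0] 0000*, 0010*, 0110*, 1000*, 1001*, 1010*, 1100*, 1111
[col 1] -000*, -010*, 0-10, 00-0*, 1-00, 10-0*, 100-
[col 2] -0-0
Prime implicants: -0-0, 0-10, 1-00, 100-, 1111

0-10, 1-00, 100-, 1111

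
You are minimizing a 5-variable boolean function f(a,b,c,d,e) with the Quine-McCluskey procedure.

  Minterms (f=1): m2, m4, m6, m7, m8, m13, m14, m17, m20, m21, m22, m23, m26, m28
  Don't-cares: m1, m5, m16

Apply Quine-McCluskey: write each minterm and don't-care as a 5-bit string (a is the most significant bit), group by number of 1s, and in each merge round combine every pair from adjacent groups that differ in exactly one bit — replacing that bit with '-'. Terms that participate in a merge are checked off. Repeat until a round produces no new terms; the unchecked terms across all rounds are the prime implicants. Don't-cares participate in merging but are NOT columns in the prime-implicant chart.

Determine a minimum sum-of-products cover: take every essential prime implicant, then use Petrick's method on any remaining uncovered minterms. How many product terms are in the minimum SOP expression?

Round 0: 00001✓ 00010✓ 00100✓ 00101✓ 00110✓ 00111✓ 01000 01101✓ 01110✓ 10000✓ 10001✓ 10100✓ 10101✓ 10110✓ 10111✓ 11010 11100✓
Round 1: -0001✓ -0100✓ -0101✓ -0110✓ -0111✓ 0-101 0-110 00-01✓ 00-10 001-0✓ 001-1✓ 0010-✓ 0011-✓ 1-100 10-00✓ 10-01✓ 1000-✓ 101-0✓ 101-1✓ 1010-✓ 1011-✓
Round 2: -0-01 -01-0✓ -01-1✓ -010-✓ -011-✓ 001--✓ 10-0- 101--✓
Round 3: -01--
PIs = {-0-01, -01--, 0-101, 0-110, 00-10, 01000, 1-100, 10-0-, 11010}
Coverage chart:
  m2: 00-10 ←essential
  m4: -01-- ←essential
  m6: -01--,0-110,00-10
  m7: -01-- ←essential
  m8: 01000 ←essential
  m13: 0-101 ←essential
  m14: 0-110 ←essential
  m17: -0-01,10-0-
  m20: -01--,1-100,10-0-
  m21: -0-01,-01--,10-0-
  m22: -01-- ←essential
  m23: -01-- ←essential
  m26: 11010 ←essential
  m28: 1-100 ←essential
Essential: -01--, 0-101, 0-110, 00-10, 01000, 1-100, 11010
Petrick residual → -0-01
Min cover (8 terms): b'd'e + b'c + a'cd'e + a'cde' + a'b'de' + a'bc'd'e' + acd'e' + abc'de'

8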